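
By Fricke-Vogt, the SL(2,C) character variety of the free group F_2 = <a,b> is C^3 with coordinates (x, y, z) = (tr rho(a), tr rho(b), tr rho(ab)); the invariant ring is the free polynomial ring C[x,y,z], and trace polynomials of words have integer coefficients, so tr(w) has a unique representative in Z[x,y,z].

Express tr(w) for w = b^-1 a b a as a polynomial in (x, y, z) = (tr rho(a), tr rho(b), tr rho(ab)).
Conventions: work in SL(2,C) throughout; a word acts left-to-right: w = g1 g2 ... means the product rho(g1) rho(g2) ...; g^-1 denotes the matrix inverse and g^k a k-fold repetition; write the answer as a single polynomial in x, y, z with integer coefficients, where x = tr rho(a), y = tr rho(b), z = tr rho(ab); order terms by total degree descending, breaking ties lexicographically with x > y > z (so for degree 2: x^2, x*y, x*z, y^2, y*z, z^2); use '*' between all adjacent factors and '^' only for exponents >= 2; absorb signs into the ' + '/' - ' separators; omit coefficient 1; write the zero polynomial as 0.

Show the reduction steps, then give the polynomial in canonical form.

x*y*z - y^2 - z^2 + 2

trace(a b a) = trace(a)*trace(b a) - trace(b)   [square of a] = x*z - y
next, trace(a b a b) = trace(b a)*trace(b a) - trace(1)   [split at a repeated b] = z^2 - 2
trace(b^-1 a b a) = trace(a b a)*trace(b) - trace(a b a b)   [inverse elimination on b] = x*y*z - y^2 - z^2 + 2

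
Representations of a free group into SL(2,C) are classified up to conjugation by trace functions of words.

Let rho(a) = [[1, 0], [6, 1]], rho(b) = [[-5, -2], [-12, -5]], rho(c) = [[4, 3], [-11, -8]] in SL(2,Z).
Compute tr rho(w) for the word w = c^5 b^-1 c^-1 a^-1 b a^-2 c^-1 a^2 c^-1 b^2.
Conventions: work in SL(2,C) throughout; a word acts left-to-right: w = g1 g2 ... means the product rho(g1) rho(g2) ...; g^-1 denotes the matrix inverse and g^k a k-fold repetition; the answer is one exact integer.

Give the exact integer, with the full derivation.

-386622882

rho(c) = [[4, 3], [-11, -8]]
... * rho(c) = [[4, 3], [-11, -8]]  ->  [[-17, -12], [44, 31]]
... * rho(c) = [[4, 3], [-11, -8]]  ->  [[64, 45], [-165, -116]]
... * rho(c) = [[4, 3], [-11, -8]]  ->  [[-239, -168], [616, 433]]
... * rho(c) = [[4, 3], [-11, -8]]  ->  [[892, 627], [-2299, -1616]]
... * rho(b^-1) = [[-5, 2], [12, -5]]  ->  [[3064, -1351], [-7897, 3482]]
... * rho(c^-1) = [[-8, -3], [11, 4]]  ->  [[-39373, -14596], [101478, 37619]]
... * rho(a^-1) = [[1, 0], [-6, 1]]  ->  [[48203, -14596], [-124236, 37619]]
... * rho(b) = [[-5, -2], [-12, -5]]  ->  [[-65863, -23426], [169752, 60377]]
... * rho(a^-1) = [[1, 0], [-6, 1]]  ->  [[74693, -23426], [-192510, 60377]]
... * rho(a^-1) = [[1, 0], [-6, 1]]  ->  [[215249, -23426], [-554772, 60377]]
... * rho(c^-1) = [[-8, -3], [11, 4]]  ->  [[-1979678, -739451], [5102323, 1905824]]
... * rho(a) = [[1, 0], [6, 1]]  ->  [[-6416384, -739451], [16537267, 1905824]]
... * rho(a) = [[1, 0], [6, 1]]  ->  [[-10853090, -739451], [27972211, 1905824]]
... * rho(c^-1) = [[-8, -3], [11, 4]]  ->  [[78690759, 29601466], [-202813624, -76293337]]
... * rho(b) = [[-5, -2], [-12, -5]]  ->  [[-748671387, -305388848], [1929588164, 787093933]]
... * rho(b) = [[-5, -2], [-12, -5]]  ->  [[7408023111, 3024287014], [-19093068016, -7794645993]]
tr = 7408023111 + -7794645993 = -386622882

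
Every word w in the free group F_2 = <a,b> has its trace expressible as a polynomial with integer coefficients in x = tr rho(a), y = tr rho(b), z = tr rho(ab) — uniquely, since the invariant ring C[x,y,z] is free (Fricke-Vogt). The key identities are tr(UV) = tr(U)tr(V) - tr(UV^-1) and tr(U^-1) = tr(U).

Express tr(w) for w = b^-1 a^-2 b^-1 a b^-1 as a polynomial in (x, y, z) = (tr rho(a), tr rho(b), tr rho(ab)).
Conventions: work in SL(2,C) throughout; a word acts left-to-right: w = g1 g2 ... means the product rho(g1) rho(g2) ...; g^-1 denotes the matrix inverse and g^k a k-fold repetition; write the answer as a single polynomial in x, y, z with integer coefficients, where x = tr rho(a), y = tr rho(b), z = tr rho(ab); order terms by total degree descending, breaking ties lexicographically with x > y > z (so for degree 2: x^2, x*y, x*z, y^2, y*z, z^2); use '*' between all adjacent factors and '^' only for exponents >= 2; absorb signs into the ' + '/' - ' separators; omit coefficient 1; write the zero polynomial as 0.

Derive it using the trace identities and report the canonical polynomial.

x^2*y^2*z - x^3*y - x*y^3 - x*y*z^2 + y^2*z + 3*x*y - z

trace(b^-1 a) = trace(a) trace(b) - trace(a b) = x*y - z
trace(b^-1 a b^-1) = trace(b^-1 a) trace(b) - trace(b^-1 a b) = x*y^2 - y*z - x
trace(a^2) = trace(a) trace(a) - trace(1) = x^2 - 2
trace(a^2 b) = trace(a) trace(b a) - trace(b) = x*z - y
trace(a b^-1 a) = trace(a^2) trace(b) - trace(a^2 b) = x^2*y - x*z - y
trace(a b a b) = trace(a b) trace(a b) - trace(1)   [split at repeated a] = z^2 - 2
trace(a b^-1 a b) = trace(a b a) trace(b) - trace(a b a b) = x*y*z - y^2 - z^2 + 2
trace(b^-1 a b^-1 a) = trace(a b^-1 a) trace(b) - trace(a b^-1 a b) = x^2*y^2 - 2*x*y*z + z^2 - 2
trace(b^-1 a^-1 b^-1 a) = trace(b^-1 a b^-1) trace(a) - trace(b^-1 a b^-1 a) = x*y*z - x^2 - z^2 + 2
trace(b^-1 a b^-2 a^-1) = trace(b^-1 a^-1 b^-1 a) trace(b) - trace(b^-1 a^-1 b^-1 a b) = x*y^2*z - x^2*y - y*z^2 + y
trace(b^-1 a b^-2) = trace(b^-2 a) trace(b) - trace(b^-2 a b) = x*y^3 - y^2*z - 2*x*y + z
trace(b^-1 a^-2 b^-1 a b^-1) = trace(b^-1 a b^-2 a^-1) trace(a) - trace(b^-1 a b^-2) = x^2*y^2*z - x^3*y - x*y^3 - x*y*z^2 + y^2*z + 3*x*y - z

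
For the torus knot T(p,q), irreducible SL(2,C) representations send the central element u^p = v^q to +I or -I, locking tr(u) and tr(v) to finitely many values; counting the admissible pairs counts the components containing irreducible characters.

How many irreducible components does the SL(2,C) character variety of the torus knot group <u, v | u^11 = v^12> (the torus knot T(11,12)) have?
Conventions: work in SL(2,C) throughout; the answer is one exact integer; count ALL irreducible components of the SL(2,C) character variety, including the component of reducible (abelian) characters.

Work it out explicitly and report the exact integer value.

Gamma = < u, v | u^11 = v^12 > (torus knot T(11,12)); the central element u^11 = v^12 acts as +I or -I in any irreducible SL(2,C) representation.
So on each irreducible component the traces are pinned: tr(u) = 2*cos(pi*alpha/11) with 1 <= alpha <= 10, tr(v) = 2*cos(pi*beta/12) with 1 <= beta <= 11.
The two central values (-1)^alpha I and (-1)^beta I must be the same matrix, so alpha and beta share a parity.
Counting: 5 odd alphas x 6 odd betas + 5 even alphas x 5 even betas = 30 + 25 = 55.
That is 55 components of irreducible characters, and with the reducible (abelian) component the total is 56.

56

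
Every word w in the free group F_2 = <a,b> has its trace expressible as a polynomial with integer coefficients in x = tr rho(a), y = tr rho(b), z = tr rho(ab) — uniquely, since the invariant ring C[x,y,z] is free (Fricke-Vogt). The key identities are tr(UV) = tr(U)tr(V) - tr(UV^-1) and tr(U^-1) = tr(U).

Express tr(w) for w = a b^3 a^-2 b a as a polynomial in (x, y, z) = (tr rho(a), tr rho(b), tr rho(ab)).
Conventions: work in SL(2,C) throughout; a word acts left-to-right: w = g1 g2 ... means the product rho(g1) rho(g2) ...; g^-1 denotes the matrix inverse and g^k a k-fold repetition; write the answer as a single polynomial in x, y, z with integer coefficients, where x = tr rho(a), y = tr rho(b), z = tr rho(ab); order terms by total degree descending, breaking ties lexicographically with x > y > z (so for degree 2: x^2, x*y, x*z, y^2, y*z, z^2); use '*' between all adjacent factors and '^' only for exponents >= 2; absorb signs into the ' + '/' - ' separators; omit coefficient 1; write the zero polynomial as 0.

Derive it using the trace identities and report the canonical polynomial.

x^3*y^3*z - x^4*y^2 - x^2*y^4 - x^2*y^2*z^2 - x^3*y*z + x^4 + 5*x^2*y^2 + x^2*z^2 + y^4 - 4*x^2 - 4*y^2 + 2

use: tr(a b^2) = tr(b) * tr(a b) - tr(a)  (reduce the b square) = y*z - x
apply: tr(b^3 a) = tr(b) * tr(a b^2) - tr(a b)  (reduce the b square) = y^2*z - x*y - z
use: tr(b^2) = tr(b) * tr(b) - tr(1)  (reduce the b square) = y^2 - 2
tr(b^3) = tr(b) * tr(b^2) - tr(b)  (reduce the b square) = y^3 - 3*y
tr(b^2 a^2 b) = tr(a) * tr(b^3 a) - tr(b^3)  (reduce the a square) = x*y^2*z - x^2*y - y^3 - x*z + 3*y
use: tr(a^2 b) = tr(a) * tr(b a) - tr(b)  (reduce the a square) = x*z - y
tr(a^2) = tr(a) * tr(a) - tr(1)  (reduce the a square) = x^2 - 2
apply: tr(b^2 a^2) = tr(b) * tr(a^2 b) - tr(a^2)  (reduce the b square) = x*y*z - x^2 - y^2 + 2
tr(b a^2 b^3) = tr(b) * tr(b^2 a^2 b) - tr(b^2 a^2)  (reduce the b square) = x*y^3*z - x^2*y^2 - y^4 - 2*x*y*z + x^2 + 4*y^2 - 2
tr(a b a b) = tr(b a) * tr(b a) - tr(1)  (split on b) = z^2 - 2
tr(b^2 a b a) = tr(b) * tr(a b a b) - tr(a b a)  (reduce the b square) = y*z^2 - x*z - y
apply: tr(a b a^2 b^2) = tr(a) * tr(b^2 a b a) - tr(b^2 a b)  (reduce the a square) = x*y*z^2 - x^2*z - y^2*z + z
tr(a b a^2 b) = tr(a) * tr(b a b a) - tr(b a b)  (reduce the a square) = x*z^2 - y*z - x
tr(b a^2 b^3 a) = tr(b) * tr(a b a^2 b^2) - tr(a b a^2 b)  (reduce the b square) = x*y^2*z^2 - x^2*y*z - y^3*z - x*z^2 + 2*y*z + x
use: tr(b a^2 b^3 a^-1) = tr(b a^2 b^3) * tr(a) - tr(b a^2 b^3 a)  (eliminate a^-1) = x^2*y^3*z - x^3*y^2 - x*y^4 - x*y^2*z^2 - x^2*y*z + y^3*z + x^3 + 4*x*y^2 + x*z^2 - 2*y*z - 3*x
apply: tr(a b^3 a^-2 b a) = tr(b a^2 b^3 a^-1) * tr(a) - tr(b a^2 b^3)  (eliminate a^-1) = x^3*y^3*z - x^4*y^2 - x^2*y^4 - x^2*y^2*z^2 - x^3*y*z + x^4 + 5*x^2*y^2 + x^2*z^2 + y^4 - 4*x^2 - 4*y^2 + 2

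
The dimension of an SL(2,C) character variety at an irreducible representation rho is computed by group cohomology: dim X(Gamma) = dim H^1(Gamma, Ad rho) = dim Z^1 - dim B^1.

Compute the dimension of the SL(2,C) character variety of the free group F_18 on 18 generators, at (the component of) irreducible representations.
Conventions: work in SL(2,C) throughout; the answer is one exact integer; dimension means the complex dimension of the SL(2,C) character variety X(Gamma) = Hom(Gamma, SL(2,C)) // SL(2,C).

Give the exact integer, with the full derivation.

51

Gamma = F_18 has 18 generators and no relators.
Z^1(Gamma, Ad rho) = (sl_2)^18: a cocycle is a free choice of one sl_2 vector per generator, so dim Z^1 = 3*18 = 54.
At an irreducible rho the centralizer of the image in sl_2 is 0, so the coboundary map sl_2 -> Z^1 is injective: dim B^1 = 3.
dim H^1 = 54 - 3 = 51, which is dim X.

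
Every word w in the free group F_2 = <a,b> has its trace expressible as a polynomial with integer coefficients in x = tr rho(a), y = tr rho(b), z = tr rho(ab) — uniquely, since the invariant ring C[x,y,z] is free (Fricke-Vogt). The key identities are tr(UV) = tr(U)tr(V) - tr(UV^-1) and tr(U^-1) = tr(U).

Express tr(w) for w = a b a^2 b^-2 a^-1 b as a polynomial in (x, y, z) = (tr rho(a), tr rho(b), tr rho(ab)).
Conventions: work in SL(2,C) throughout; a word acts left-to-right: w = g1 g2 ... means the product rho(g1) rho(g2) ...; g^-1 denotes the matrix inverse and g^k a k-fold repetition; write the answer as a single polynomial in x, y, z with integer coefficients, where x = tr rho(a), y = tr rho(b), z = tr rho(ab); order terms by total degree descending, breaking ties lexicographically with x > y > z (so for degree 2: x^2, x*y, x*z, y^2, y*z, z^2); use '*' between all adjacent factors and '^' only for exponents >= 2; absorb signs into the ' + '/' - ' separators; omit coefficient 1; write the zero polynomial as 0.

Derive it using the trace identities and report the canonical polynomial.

-x^2*y^2*z^2 + x^3*y*z + x*y^3*z + x*y*z^3 - 3*x*y*z - y^2 - z^2 + 2

trace(a b a) = trace(a) * trace(b a) - trace(b) = x*z - y
trace(a b a^2) = trace(a) * trace(a b a) - trace(a b) = x^2*z - x*y - z
next, trace(b a b a) = trace(a b) * trace(a b) - trace(1)   [split at repeated a] = z^2 - 2
trace(b a b) = trace(b) * trace(a b) - trace(a) = y*z - x
and trace(a b a b a) = trace(a) * trace(b a b a) - trace(b a b) = x*z^2 - y*z - x
trace(a b a b a^2) = trace(a) * trace(a b a b a) - trace(a b a b) = x^2*z^2 - x*y*z - x^2 - z^2 + 2
trace(b a b a b a) = trace(a b a b) * trace(a b) - trace(b a)   [split at repeated a] = z^3 - 3*z
next, trace(b a b a b) = trace(b) * trace(a b a b) - trace(a b a) = y*z^2 - x*z - y
and trace(a b a b a^2 b) = trace(a) * trace(b a b a b a) - trace(b a b a b) = x*z^3 - y*z^2 - 2*x*z + y
trace(b a b a^2 b^-1 a) = trace(a b a b a^2) * trace(b) - trace(a b a b a^2 b) = x^2*y*z^2 - x*y^2*z - x*z^3 - x^2*y + 2*x*z + y
trace(a^-1 b a b a^2 b^-1) = trace(b a b a^2 b^-1) * trace(a) - trace(b a b a^2 b^-1 a) = -x^2*y*z^2 + x^3*z + x*y^2*z + x*z^3 - 3*x*z - y
and trace(a b a^2 b^-2 a^-1 b) = trace(a^-1 b a b a^2 b^-1) * trace(b) - trace(a^-1 b a b a^2) = -x^2*y^2*z^2 + x^3*y*z + x*y^3*z + x*y*z^3 - 3*x*y*z - y^2 - z^2 + 2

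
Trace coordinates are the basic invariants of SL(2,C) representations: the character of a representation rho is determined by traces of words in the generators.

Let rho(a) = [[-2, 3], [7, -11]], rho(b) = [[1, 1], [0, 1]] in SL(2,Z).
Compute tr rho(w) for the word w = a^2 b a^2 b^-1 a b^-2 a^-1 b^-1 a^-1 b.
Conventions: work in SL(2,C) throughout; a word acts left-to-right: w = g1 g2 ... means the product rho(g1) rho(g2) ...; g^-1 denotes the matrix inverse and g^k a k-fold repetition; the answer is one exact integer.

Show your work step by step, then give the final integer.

rho(a) = [[-2, 3], [7, -11]]
... * rho(a) = [[-2, 3], [7, -11]]  ->  [[25, -39], [-91, 142]]
... * rho(b) = [[1, 1], [0, 1]]  ->  [[25, -14], [-91, 51]]
... * rho(a) = [[-2, 3], [7, -11]]  ->  [[-148, 229], [539, -834]]
... * rho(a) = [[-2, 3], [7, -11]]  ->  [[1899, -2963], [-6916, 10791]]
... * rho(b^-1) = [[1, -1], [0, 1]]  ->  [[1899, -4862], [-6916, 17707]]
... * rho(a) = [[-2, 3], [7, -11]]  ->  [[-37832, 59179], [137781, -215525]]
... * rho(b^-1) = [[1, -1], [0, 1]]  ->  [[-37832, 97011], [137781, -353306]]
... * rho(b^-1) = [[1, -1], [0, 1]]  ->  [[-37832, 134843], [137781, -491087]]
... * rho(a^-1) = [[-11, -3], [-7, -2]]  ->  [[-527749, -156190], [1922018, 568831]]
... * rho(b^-1) = [[1, -1], [0, 1]]  ->  [[-527749, 371559], [1922018, -1353187]]
... * rho(a^-1) = [[-11, -3], [-7, -2]]  ->  [[3204326, 840129], [-11669889, -3059680]]
... * rho(b) = [[1, 1], [0, 1]]  ->  [[3204326, 4044455], [-11669889, -14729569]]
tr = 3204326 + -14729569 = -11525243

-11525243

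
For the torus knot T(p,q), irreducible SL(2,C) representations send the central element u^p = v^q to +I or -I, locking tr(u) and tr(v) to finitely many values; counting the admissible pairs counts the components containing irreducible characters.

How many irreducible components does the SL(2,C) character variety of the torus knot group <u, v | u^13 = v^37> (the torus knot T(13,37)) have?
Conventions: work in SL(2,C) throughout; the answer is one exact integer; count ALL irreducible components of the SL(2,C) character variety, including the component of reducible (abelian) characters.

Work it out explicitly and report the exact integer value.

For T(13,37): irreducibility forces the central element u^13 = v^37 to one of +I, -I.
This locks tr(u) to 2*cos(pi*alpha/13), alpha in 1..12, and tr(v) to 2*cos(pi*beta/37), beta in 1..36, on each component of irreducible characters.
Consistency of u^13 = (-1)^alpha I with v^37 = (-1)^beta I forces alpha = beta (mod 2).
Enumerate parity-matched pairs: 6*18 odd-odd plus 6*18 even-even gives 216.
Total: 216 irreducible-character components + 1 reducible (abelian) component = 217.

217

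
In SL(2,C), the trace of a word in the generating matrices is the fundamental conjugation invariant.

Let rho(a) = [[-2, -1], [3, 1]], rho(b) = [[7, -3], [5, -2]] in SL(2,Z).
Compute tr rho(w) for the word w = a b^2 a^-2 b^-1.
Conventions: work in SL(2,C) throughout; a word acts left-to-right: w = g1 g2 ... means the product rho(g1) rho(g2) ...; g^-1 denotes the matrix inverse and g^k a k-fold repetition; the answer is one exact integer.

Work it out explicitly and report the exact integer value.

rho(a) = [[-2, -1], [3, 1]]
... * rho(b) = [[7, -3], [5, -2]]  ->  [[-19, 8], [26, -11]]
... * rho(b) = [[7, -3], [5, -2]]  ->  [[-93, 41], [127, -56]]
... * rho(a^-1) = [[1, 1], [-3, -2]]  ->  [[-216, -175], [295, 239]]
... * rho(a^-1) = [[1, 1], [-3, -2]]  ->  [[309, 134], [-422, -183]]
... * rho(b^-1) = [[-2, 3], [-5, 7]]  ->  [[-1288, 1865], [1759, -2547]]
tr = -1288 + -2547 = -3835

-3835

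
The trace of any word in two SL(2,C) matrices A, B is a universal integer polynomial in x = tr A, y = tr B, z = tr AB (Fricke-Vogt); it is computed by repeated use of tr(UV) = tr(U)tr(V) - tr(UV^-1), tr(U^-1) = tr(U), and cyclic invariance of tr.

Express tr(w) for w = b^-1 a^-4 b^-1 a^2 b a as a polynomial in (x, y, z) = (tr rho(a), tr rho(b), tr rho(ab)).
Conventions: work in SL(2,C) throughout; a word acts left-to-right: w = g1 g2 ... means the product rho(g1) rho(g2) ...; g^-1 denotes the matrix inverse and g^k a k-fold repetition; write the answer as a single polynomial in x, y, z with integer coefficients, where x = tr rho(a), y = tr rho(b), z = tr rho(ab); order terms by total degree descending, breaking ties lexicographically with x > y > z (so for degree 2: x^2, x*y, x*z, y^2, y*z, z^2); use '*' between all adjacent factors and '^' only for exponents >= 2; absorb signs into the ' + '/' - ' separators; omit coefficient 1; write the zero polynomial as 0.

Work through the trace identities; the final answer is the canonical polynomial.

trace(a^2) = trace(a) trace(a) - trace(1) = x^2 - 2
trace(a b a) = trace(a) trace(b a) - trace(b) = x*z - y
trace(a^2 b a) = trace(a) trace(a b a) - trace(a b) = x^2*z - x*y - z
trace(b a b a) = trace(a b) trace(a b) - trace(1)   [split at repeated a] = z^2 - 2
trace(b a b) = trace(b) trace(a b) - trace(a) = y*z - x
trace(a^2 b a b) = trace(a) trace(b a b a) - trace(b a b) = x*z^2 - y*z - x
trace(b^-1 a^2 b a) = trace(a^2 b a) trace(b) - trace(a^2 b a b) = x^2*y*z - x*y^2 - x*z^2 + x
trace(a^-1 b^-1 a^2 b) = trace(b^-1 a^2 b) trace(a) - trace(b^-1 a^2 b a) = -x^2*y*z + x^3 + x*y^2 + x*z^2 - 3*x
trace(a^-2 b^-1 a^2 b) = trace(a^-1 b^-1 a^2 b) trace(a) - trace(a^-1 b^-1 a^2 b a) = -x^3*y*z + x^4 + x^2*y^2 + x^2*z^2 - 4*x^2 + 2
trace(b a b a^-1) = trace(b a b) trace(a) - trace(b a b a) = x*y*z - x^2 - z^2 + 2
trace(b a b^2 a) = trace(b) trace(a b a b) - trace(a b a) = y*z^2 - x*z - y
trace(b a b^2) = trace(b) trace(b a b) - trace(b a) = y^2*z - x*y - z
trace(b a^2 b a b) = trace(a) trace(b a b^2 a) - trace(b a b^2) = x*y*z^2 - x^2*z - y^2*z + z
trace(b a b a b a) = trace(a b a b) trace(a b) - trace(b a)   [split at repeated a] = z^3 - 3*z
trace(b a^2 b a b a) = trace(a) trace(b a b a b a) - trace(b a b a b) = x*z^3 - y*z^2 - 2*x*z + y
trace(b a^2 b a b a^-1) = trace(b a^2 b a b) trace(a) - trace(b a^2 b a b a) = x^2*y*z^2 - x^3*z - x*y^2*z - x*z^3 + y*z^2 + 3*x*z - y
trace(a^-1 b a^2 b a b a^-1) = trace(b a^2 b a b a^-1) trace(a) - trace(b a^2 b a b) = x^3*y*z^2 - x^4*z - x^2*y^2*z - x^2*z^3 + 4*x^2*z + y^2*z - x*y - z
trace(a^2 b a b a^-3 b) = trace(a^-1 b a^2 b a b a^-1) trace(a) - trace(a^-1 b a^2 b a b) = x^4*y*z^2 - x^5*z - x^3*y^2*z - x^3*z^3 - x^2*y*z^2 + 5*x^3*z + 2*x*y^2*z + x*z^3 - x^2*y - y*z^2 - 4*x*z + y
trace(a^-3 b^-1 a^2 b a b) = trace(a^2 b a b a^-3) trace(b) - trace(a^2 b a b a^-3 b) = -x^4*y*z^2 + x^5*z + x^3*y^2*z + x^3*z^3 + x^2*y*z^2 - 5*x^3*z - x*y^2*z - x*z^3 + 4*x*z + y
trace(a^-3 b^-1 a^2 b a b^-1) = trace(a^-3 b^-1 a^2 b a) trace(b) - trace(a^-3 b^-1 a^2 b a b) = x^4*y*z^2 - x^5*z - 2*x^3*y^2*z - x^3*z^3 + x^4*y + x^2*y^3 + 5*x^3*z + x*y^2*z + x*z^3 - 4*x^2*y - 4*x*z + y
trace(a^-2 b^-1 a^2 b a b) = trace(a^2 b a b a^-2) trace(b) - trace(a^2 b a b a^-2 b) = -x^3*y*z^2 + x^4*z + x^2*y^2*z + x^2*z^3 - 4*x^2*z + z
trace(a^-2 b^-1 a^2 b a b^-1) = trace(a^-2 b^-1 a^2 b a) trace(b) - trace(a^-2 b^-1 a^2 b a b) = x^3*y*z^2 - x^4*z - 2*x^2*y^2*z - x^2*z^3 + x^3*y + x*y^3 + x*y*z^2 + 4*x^2*z - 3*x*y - z
trace(b^-1 a^-4 b^-1 a^2 b a) = trace(a^-3 b^-1 a^2 b a b^-1) trace(a) - trace(a^-3 b^-1 a^2 b a b^-1 a) = x^5*y*z^2 - x^6*z - 2*x^4*y^2*z - x^4*z^3 + x^5*y + x^3*y^3 - x^3*y*z^2 + 6*x^4*z + 3*x^2*y^2*z + 2*x^2*z^3 - 5*x^3*y - x*y^3 - x*y*z^2 - 8*x^2*z + 4*x*y + z

x^5*y*z^2 - x^6*z - 2*x^4*y^2*z - x^4*z^3 + x^5*y + x^3*y^3 - x^3*y*z^2 + 6*x^4*z + 3*x^2*y^2*z + 2*x^2*z^3 - 5*x^3*y - x*y^3 - x*y*z^2 - 8*x^2*z + 4*x*y + z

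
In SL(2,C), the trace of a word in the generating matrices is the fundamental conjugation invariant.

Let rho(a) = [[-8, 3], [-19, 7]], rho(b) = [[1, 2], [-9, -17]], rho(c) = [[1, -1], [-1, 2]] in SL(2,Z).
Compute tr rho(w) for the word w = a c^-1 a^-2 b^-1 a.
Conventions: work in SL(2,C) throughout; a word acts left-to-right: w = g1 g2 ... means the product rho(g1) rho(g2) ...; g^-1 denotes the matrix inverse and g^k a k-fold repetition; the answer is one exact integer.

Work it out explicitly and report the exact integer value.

rho(a) = [[-8, 3], [-19, 7]]
... * rho(c^-1) = [[2, 1], [1, 1]]  ->  [[-13, -5], [-31, -12]]
... * rho(a^-1) = [[7, -3], [19, -8]]  ->  [[-186, 79], [-445, 189]]
... * rho(a^-1) = [[7, -3], [19, -8]]  ->  [[199, -74], [476, -177]]
... * rho(b^-1) = [[-17, -2], [9, 1]]  ->  [[-4049, -472], [-9685, -1129]]
... * rho(a) = [[-8, 3], [-19, 7]]  ->  [[41360, -15451], [98931, -36958]]
tr = 41360 + -36958 = 4402

4402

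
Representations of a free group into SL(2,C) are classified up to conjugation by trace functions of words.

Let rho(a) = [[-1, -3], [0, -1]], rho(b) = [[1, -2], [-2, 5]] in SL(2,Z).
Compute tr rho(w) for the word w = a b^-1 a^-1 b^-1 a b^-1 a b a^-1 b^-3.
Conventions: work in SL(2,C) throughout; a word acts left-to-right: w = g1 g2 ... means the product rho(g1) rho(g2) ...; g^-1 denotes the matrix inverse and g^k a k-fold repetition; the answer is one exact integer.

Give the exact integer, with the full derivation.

31500

rho(a) = [[-1, -3], [0, -1]]
... * rho(b^-1) = [[5, 2], [2, 1]]  ->  [[-11, -5], [-2, -1]]
... * rho(a^-1) = [[-1, 3], [0, -1]]  ->  [[11, -28], [2, -5]]
... * rho(b^-1) = [[5, 2], [2, 1]]  ->  [[-1, -6], [0, -1]]
... * rho(a) = [[-1, -3], [0, -1]]  ->  [[1, 9], [0, 1]]
... * rho(b^-1) = [[5, 2], [2, 1]]  ->  [[23, 11], [2, 1]]
... * rho(a) = [[-1, -3], [0, -1]]  ->  [[-23, -80], [-2, -7]]
... * rho(b) = [[1, -2], [-2, 5]]  ->  [[137, -354], [12, -31]]
... * rho(a^-1) = [[-1, 3], [0, -1]]  ->  [[-137, 765], [-12, 67]]
... * rho(b^-1) = [[5, 2], [2, 1]]  ->  [[845, 491], [74, 43]]
... * rho(b^-1) = [[5, 2], [2, 1]]  ->  [[5207, 2181], [456, 191]]
... * rho(b^-1) = [[5, 2], [2, 1]]  ->  [[30397, 12595], [2662, 1103]]
tr = 30397 + 1103 = 31500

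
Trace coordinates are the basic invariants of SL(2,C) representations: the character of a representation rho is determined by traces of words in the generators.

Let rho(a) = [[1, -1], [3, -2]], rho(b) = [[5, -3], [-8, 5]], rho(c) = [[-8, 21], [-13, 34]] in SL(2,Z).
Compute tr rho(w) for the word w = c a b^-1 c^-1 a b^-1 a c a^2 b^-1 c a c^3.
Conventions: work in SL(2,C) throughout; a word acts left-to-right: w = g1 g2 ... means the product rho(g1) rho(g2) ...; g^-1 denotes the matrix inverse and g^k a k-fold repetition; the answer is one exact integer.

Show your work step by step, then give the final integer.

-7897951

rho(c) = [[-8, 21], [-13, 34]]
... * rho(a) = [[1, -1], [3, -2]]  ->  [[55, -34], [89, -55]]
... * rho(b^-1) = [[5, 3], [8, 5]]  ->  [[3, -5], [5, -8]]
... * rho(c^-1) = [[34, -21], [13, -8]]  ->  [[37, -23], [66, -41]]
... * rho(a) = [[1, -1], [3, -2]]  ->  [[-32, 9], [-57, 16]]
... * rho(b^-1) = [[5, 3], [8, 5]]  ->  [[-88, -51], [-157, -91]]
... * rho(a) = [[1, -1], [3, -2]]  ->  [[-241, 190], [-430, 339]]
... * rho(c) = [[-8, 21], [-13, 34]]  ->  [[-542, 1399], [-967, 2496]]
... * rho(a) = [[1, -1], [3, -2]]  ->  [[3655, -2256], [6521, -4025]]
... * rho(a) = [[1, -1], [3, -2]]  ->  [[-3113, 857], [-5554, 1529]]
... * rho(b^-1) = [[5, 3], [8, 5]]  ->  [[-8709, -5054], [-15538, -9017]]
... * rho(c) = [[-8, 21], [-13, 34]]  ->  [[135374, -354725], [241525, -632876]]
... * rho(a) = [[1, -1], [3, -2]]  ->  [[-928801, 574076], [-1657103, 1024227]]
... * rho(c) = [[-8, 21], [-13, 34]]  ->  [[-32580, 13763], [-58127, 24555]]
... * rho(c) = [[-8, 21], [-13, 34]]  ->  [[81721, -216238], [145801, -385797]]
... * rho(c) = [[-8, 21], [-13, 34]]  ->  [[2157326, -5635951], [3848953, -10055277]]
tr = 2157326 + -10055277 = -7897951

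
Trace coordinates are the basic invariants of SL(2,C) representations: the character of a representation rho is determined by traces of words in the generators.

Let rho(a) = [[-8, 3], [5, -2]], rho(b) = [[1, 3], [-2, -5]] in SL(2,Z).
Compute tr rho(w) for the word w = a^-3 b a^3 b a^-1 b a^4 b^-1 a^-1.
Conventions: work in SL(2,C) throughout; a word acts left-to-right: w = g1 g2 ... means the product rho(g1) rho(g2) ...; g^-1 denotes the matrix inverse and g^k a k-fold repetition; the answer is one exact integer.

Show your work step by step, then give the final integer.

rho(a^-1) = [[-2, -3], [-5, -8]]
... * rho(a^-1) = [[-2, -3], [-5, -8]]  ->  [[19, 30], [50, 79]]
... * rho(a^-1) = [[-2, -3], [-5, -8]]  ->  [[-188, -297], [-495, -782]]
... * rho(b) = [[1, 3], [-2, -5]]  ->  [[406, 921], [1069, 2425]]
... * rho(a) = [[-8, 3], [5, -2]]  ->  [[1357, -624], [3573, -1643]]
... * rho(a) = [[-8, 3], [5, -2]]  ->  [[-13976, 5319], [-36799, 14005]]
... * rho(a) = [[-8, 3], [5, -2]]  ->  [[138403, -52566], [364417, -138407]]
... * rho(b) = [[1, 3], [-2, -5]]  ->  [[243535, 678039], [641231, 1785286]]
... * rho(a^-1) = [[-2, -3], [-5, -8]]  ->  [[-3877265, -6154917], [-10208892, -16205981]]
... * rho(b) = [[1, 3], [-2, -5]]  ->  [[8432569, 19142790], [22203070, 50403229]]
... * rho(a) = [[-8, 3], [5, -2]]  ->  [[28253398, -12987873], [74391585, -34197248]]
... * rho(a) = [[-8, 3], [5, -2]]  ->  [[-290966549, 110735940], [-766118920, 291569251]]
... * rho(a) = [[-8, 3], [5, -2]]  ->  [[2881412092, -1094371527], [7586797615, -2881495262]]
... * rho(a) = [[-8, 3], [5, -2]]  ->  [[-28523154371, 10832979330], [-75101857230, 28523383369]]
... * rho(b^-1) = [[-5, -3], [2, 1]]  ->  [[164281730515, 96402442443], [432556052888, 253828955059]]
... * rho(a^-1) = [[-2, -3], [-5, -8]]  ->  [[-810575673245, -1264064731089], [-2134256881071, -3328299799136]]
tr = -810575673245 + -3328299799136 = -4138875472381

-4138875472381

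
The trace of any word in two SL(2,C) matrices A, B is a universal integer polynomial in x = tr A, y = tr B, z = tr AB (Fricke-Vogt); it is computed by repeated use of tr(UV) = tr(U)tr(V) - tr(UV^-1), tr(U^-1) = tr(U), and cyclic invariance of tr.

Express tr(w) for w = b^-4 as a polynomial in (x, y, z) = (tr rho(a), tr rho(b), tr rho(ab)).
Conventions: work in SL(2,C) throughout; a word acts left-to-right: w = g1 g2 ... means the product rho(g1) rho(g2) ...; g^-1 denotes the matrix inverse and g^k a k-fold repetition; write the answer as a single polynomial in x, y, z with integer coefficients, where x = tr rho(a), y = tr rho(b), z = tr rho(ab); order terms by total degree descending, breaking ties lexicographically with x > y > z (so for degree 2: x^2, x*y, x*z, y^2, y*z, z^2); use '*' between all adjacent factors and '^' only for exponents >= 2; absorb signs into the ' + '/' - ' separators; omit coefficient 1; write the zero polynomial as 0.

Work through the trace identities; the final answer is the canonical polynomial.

y^4 - 4*y^2 + 2

apply: tr(b^-1) = tr(b) = y
tr(b^-2) = tr(b^-1)*tr(b) - tr(1) = y^2 - 2
tr(b^-3) = tr(b^-2)*tr(b) - tr(b^-1) = y^3 - 3*y
apply: tr(b^-4) = tr(b^-3)*tr(b) - tr(b^-2) = y^4 - 4*y^2 + 2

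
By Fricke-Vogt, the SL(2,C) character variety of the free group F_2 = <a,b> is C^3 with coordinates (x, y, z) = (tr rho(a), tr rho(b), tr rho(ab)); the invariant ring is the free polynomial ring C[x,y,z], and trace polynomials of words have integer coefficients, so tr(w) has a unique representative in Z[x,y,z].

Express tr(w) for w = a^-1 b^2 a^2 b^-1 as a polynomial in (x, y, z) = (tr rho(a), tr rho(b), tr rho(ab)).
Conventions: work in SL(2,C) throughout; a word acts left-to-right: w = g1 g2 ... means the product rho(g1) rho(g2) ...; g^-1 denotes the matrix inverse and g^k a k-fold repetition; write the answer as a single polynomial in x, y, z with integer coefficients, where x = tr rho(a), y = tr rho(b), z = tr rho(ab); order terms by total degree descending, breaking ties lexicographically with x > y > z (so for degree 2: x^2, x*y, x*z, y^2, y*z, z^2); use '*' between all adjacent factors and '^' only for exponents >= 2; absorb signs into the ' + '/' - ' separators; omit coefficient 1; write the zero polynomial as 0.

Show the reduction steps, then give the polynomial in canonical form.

-x^2*y^2*z + x^3*y + x*y^3 + x*y*z^2 - 4*x*y + z

trace(b a^2) = trace(a)*trace(b a) - trace(b)   [square of a] = x*z - y
trace(b^2 a) = trace(b)*trace(a b) - trace(a)   [square of b] = y*z - x
and trace(b^2) = trace(b)*trace(b) - trace(1)   [square of b] = y^2 - 2
trace(a b^2 a) = trace(a)*trace(b^2 a) - trace(b^2)   [square of a] = x*y*z - x^2 - y^2 + 2
and trace(a b^2 a^2) = trace(a)*trace(a b^2 a) - trace(a b^2)   [square of a] = x^2*y*z - x^3 - x*y^2 - y*z + 3*x
and trace(b a b a) = trace(b a)*trace(b a) - trace(1)   [split at a repeated b] = z^2 - 2
next, trace(a^2 b a b) = trace(a)*trace(b a b a) - trace(b a b)   [square of a] = x*z^2 - y*z - x
trace(a^2 b a) = trace(a)*trace(a b a) - trace(a b)   [square of a] = x^2*z - x*y - z
and trace(a b^2 a^2 b) = trace(b)*trace(a^2 b a b) - trace(a^2 b a)   [square of b] = x*y*z^2 - x^2*z - y^2*z + z
trace(b^2 a^2 b^-1 a) = trace(a b^2 a^2)*trace(b) - trace(a b^2 a^2 b)   [inverse elimination on b] = x^2*y^2*z - x^3*y - x*y^3 - x*y*z^2 + x^2*z + 3*x*y - z
trace(a^-1 b^2 a^2 b^-1) = trace(b^2 a^2 b^-1)*trace(a) - trace(b^2 a^2 b^-1 a)   [inverse elimination on a] = -x^2*y^2*z + x^3*y + x*y^3 + x*y*z^2 - 4*x*y + z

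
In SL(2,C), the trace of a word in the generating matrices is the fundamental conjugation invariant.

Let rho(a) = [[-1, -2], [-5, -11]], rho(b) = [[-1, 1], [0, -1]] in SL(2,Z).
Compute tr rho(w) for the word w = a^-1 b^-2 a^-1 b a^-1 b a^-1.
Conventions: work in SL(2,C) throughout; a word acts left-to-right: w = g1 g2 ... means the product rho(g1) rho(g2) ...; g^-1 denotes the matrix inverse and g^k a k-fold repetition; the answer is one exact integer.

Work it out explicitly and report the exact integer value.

rho(a^-1) = [[-11, 2], [5, -1]]
... * rho(b^-1) = [[-1, -1], [0, -1]]  ->  [[11, 9], [-5, -4]]
... * rho(b^-1) = [[-1, -1], [0, -1]]  ->  [[-11, -20], [5, 9]]
... * rho(a^-1) = [[-11, 2], [5, -1]]  ->  [[21, -2], [-10, 1]]
... * rho(b) = [[-1, 1], [0, -1]]  ->  [[-21, 23], [10, -11]]
... * rho(a^-1) = [[-11, 2], [5, -1]]  ->  [[346, -65], [-165, 31]]
... * rho(b) = [[-1, 1], [0, -1]]  ->  [[-346, 411], [165, -196]]
... * rho(a^-1) = [[-11, 2], [5, -1]]  ->  [[5861, -1103], [-2795, 526]]
tr = 5861 + 526 = 6387

6387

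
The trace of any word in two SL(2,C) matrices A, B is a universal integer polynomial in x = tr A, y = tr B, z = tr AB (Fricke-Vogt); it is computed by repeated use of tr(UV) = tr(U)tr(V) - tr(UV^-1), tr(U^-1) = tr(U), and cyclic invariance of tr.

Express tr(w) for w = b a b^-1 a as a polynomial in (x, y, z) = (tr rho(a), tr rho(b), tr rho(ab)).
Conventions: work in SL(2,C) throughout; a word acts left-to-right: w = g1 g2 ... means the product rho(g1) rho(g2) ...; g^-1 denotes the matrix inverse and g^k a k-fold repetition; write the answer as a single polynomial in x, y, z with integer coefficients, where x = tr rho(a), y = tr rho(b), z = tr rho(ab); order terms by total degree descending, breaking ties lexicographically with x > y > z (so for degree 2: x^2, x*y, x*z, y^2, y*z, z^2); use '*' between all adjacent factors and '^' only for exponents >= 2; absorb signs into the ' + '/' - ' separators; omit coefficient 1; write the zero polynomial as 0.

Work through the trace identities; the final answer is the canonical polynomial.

apply: trace(a b a) = trace(a) trace(b a) - trace(b)  (reduce the a square) = x*z - y
use: trace(a b a b) = trace(a b) trace(a b) - trace(1)  (split on a) = z^2 - 2
trace(b a b^-1 a) = trace(a b a) trace(b) - trace(a b a b)  (eliminate b^-1) = x*y*z - y^2 - z^2 + 2

x*y*z - y^2 - z^2 + 2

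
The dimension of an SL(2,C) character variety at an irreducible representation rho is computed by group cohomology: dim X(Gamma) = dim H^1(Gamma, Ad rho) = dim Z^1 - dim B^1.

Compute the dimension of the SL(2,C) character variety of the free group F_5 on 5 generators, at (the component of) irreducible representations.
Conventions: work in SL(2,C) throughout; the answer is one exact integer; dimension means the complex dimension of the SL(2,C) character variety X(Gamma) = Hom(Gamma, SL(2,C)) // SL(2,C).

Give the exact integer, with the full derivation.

12

The free group F_5: 5 generators, no relators.
So Z^1 = (sl_2)^5 in full: dim Z^1 = 15.
Irreducibility makes the coboundary map sl_2 -> Z^1 injective (trivial centralizer), so dim B^1 = 3.
dim H^1 = 15 - 3 = 12, which is dim X.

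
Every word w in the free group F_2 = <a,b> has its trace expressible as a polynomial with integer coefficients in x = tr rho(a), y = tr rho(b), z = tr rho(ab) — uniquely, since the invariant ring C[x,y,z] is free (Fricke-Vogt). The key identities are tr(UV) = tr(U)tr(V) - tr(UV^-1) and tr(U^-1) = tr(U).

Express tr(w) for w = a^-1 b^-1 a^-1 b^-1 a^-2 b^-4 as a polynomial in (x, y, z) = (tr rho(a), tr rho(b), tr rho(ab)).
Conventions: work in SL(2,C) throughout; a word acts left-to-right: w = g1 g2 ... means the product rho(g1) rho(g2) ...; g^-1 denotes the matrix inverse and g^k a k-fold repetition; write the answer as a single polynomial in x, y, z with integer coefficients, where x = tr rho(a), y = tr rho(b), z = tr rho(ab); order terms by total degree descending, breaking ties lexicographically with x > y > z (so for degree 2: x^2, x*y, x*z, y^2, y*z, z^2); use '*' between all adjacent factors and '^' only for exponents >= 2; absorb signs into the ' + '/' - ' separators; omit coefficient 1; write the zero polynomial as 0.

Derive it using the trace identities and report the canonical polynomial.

x*y^3*z^3 - x^2*y^2*z^2 - y^4*z^2 - x*y^3*z - 2*x*y*z^3 + x^2*y^2 + x^2*z^2 + y^4 + 3*y^2*z^2 + 3*x*y*z - x^2 - 4*y^2 - z^2 + 2

trace(a^-1) = trace(a) = x
trace(a^-1 b) = trace(b) * trace(a) - trace(b a)   [inverse elimination on a] = x*y - z
trace(b^-1 a^-1) = trace(a^-1) * trace(b) - trace(a^-1 b)   [inverse elimination on b] = z
trace(b^-1 a^-1 b^-1) = trace(b^-1 a^-1) * trace(b) - trace(b^-1 a^-1 b)   [inverse elimination on b] = y*z - x
trace(b^-3 a^-1) = trace(b^-1 a^-1 b^-1) * trace(b) - trace(b^-1 a^-1)   [inverse elimination on b] = y^2*z - x*y - z
trace(b^-2 a^-1 b^-2) = trace(b^-3 a^-1) * trace(b) - trace(b^-3 a^-1 b)   [inverse elimination on b] = y^3*z - x*y^2 - 2*y*z + x
trace(a b^-2) = trace(b^-1 a) * trace(b) - trace(b^-1 a b)   [inverse elimination on b] = x*y^2 - y*z - x
trace(b^-1 a b^-2) = trace(a b^-2) * trace(b) - trace(a b^-1)   [inverse elimination on b] = x*y^3 - y^2*z - 2*x*y + z
trace(b^-2 a b^-2) = trace(b^-1 a b^-2) * trace(b) - trace(b^-1 a b^-1)   [inverse elimination on b] = x*y^4 - y^3*z - 3*x*y^2 + 2*y*z + x
trace(a^2) = trace(a) * trace(a) - trace(1)   [square of a] = x^2 - 2
trace(a^2 b) = trace(a) * trace(b a) - trace(b)   [square of a] = x*z - y
trace(b^-1 a^2) = trace(a^2) * trace(b) - trace(a^2 b)   [inverse elimination on b] = x^2*y - x*z - y
trace(a b^-2 a) = trace(b^-1 a^2) * trace(b) - trace(b^-1 a^2 b)   [inverse elimination on b] = x^2*y^2 - x*y*z - x^2 - y^2 + 2
trace(a b a b) = trace(b a) * trace(b a) - trace(1)   [split at a repeated b] = z^2 - 2
trace(b^-1 a b a) = trace(a b a) * trace(b) - trace(a b a b)   [inverse elimination on b] = x*y*z - y^2 - z^2 + 2
trace(a b^-2 a b) = trace(b^-1 a b a) * trace(b) - trace(b^-1 a b a b)   [inverse elimination on b] = x*y^2*z - y^3 - y*z^2 - x*z + 3*y
trace(b^-1 a b^-2 a) = trace(a b^-2 a) * trace(b) - trace(a b^-2 a b)   [inverse elimination on b] = x^2*y^3 - 2*x*y^2*z - x^2*y + y*z^2 + x*z - y
trace(b^-2 a b^-2 a) = trace(b^-1 a b^-2 a) * trace(b) - trace(b^-1 a b^-2 a b)   [inverse elimination on b] = x^2*y^4 - 2*x*y^3*z - 2*x^2*y^2 + y^2*z^2 + 2*x*y*z + x^2 - 2
trace(b^-2 a^-1 b^-2 a) = trace(b^-2 a b^-2) * trace(a) - trace(b^-2 a b^-2 a)   [inverse elimination on a] = x*y^3*z - x^2*y^2 - y^2*z^2 + 2
trace(b^-1 a^-1 b^-2 a^-1 b^-1) = trace(b^-2 a^-1 b^-2) * trace(a) - trace(b^-2 a^-1 b^-2 a)   [inverse elimination on a] = y^2*z^2 - 2*x*y*z + x^2 - 2
trace(b a b a^-1) = trace(b a b) * trace(a) - trace(b a b a)   [inverse elimination on a] = x*y*z - x^2 - z^2 + 2
trace(a b a^-2 b) = trace(b a b a^-1) * trace(a) - trace(b a b)   [inverse elimination on a] = x^2*y*z - x^3 - x*z^2 - y*z + 3*x
trace(a^-2 b^-1 a b) = trace(a b a^-2) * trace(b) - trace(a b a^-2 b)   [inverse elimination on b] = -x^2*y*z + x^3 + x*y^2 + x*z^2 - 3*x
trace(a^-1 b^-1 a b^-1 a^-1) = trace(a^-2 b^-1 a) * trace(b) - trace(a^-2 b^-1 a b)   [inverse elimination on b] = x^2*y*z - x^3 - x*y^2 - x*z^2 + y*z + 3*x
trace(a^2 b a) = trace(a) * trace(b a^2) - trace(b a)   [square of a] = x^2*z - x*y - z
trace(a^2 b a b) = trace(a) * trace(b a b a) - trace(b a b)   [square of a] = x*z^2 - y*z - x
trace(a b a b^-1 a) = trace(a^2 b a) * trace(b) - trace(a^2 b a b)   [inverse elimination on b] = x^2*y*z - x*y^2 - x*z^2 + x
trace(a b a b a b) = trace(a b a b) * trace(a b) - trace(b a)   [split at a repeated a] = z^3 - 3*z
trace(a b a b^-1 a b) = trace(a b a b a) * trace(b) - trace(a b a b a b)   [inverse elimination on b] = x*y*z^2 - y^2*z - z^3 - x*y + 3*z
trace(b^-1 a b^-1 a b a) = trace(a b a b^-1 a) * trace(b) - trace(a b a b^-1 a b)   [inverse elimination on b] = x^2*y^2*z - x*y^3 - 2*x*y*z^2 + y^2*z + z^3 + 2*x*y - 3*z
trace(b a^-1 b^-1 a b^-1 a) = trace(b^-1 a b^-1 a b) * trace(a) - trace(b^-1 a b^-1 a b a)   [inverse elimination on a] = -x^2*y^2*z + x^3*y + x*y^3 + 2*x*y*z^2 - x^2*z - y^2*z - z^3 - 3*x*y + 3*z
trace(a^-1 b^-1 a b^-1 a^-1 b) = trace(b a^-1 b^-1 a b^-1) * trace(a) - trace(b a^-1 b^-1 a b^-1 a)   [inverse elimination on a] = x^2*y^2*z - x^3*y - x*y^3 - 2*x*y*z^2 + x^2*z + y^2*z + z^3 + 4*x*y - 3*z
trace(b^-1 a^-1 b^-1 a b^-1 a^-1) = trace(a^-1 b^-1 a b^-1 a^-1) * trace(b) - trace(a^-1 b^-1 a b^-1 a^-1 b)   [inverse elimination on b] = x*y*z^2 - x^2*z - z^3 - x*y + 3*z
trace(b^-1 a^-1 b^-2 a^-1 b^-1 a) = trace(b^-1 a^-1 b^-1 a b^-1 a^-1) * trace(b) - trace(b^-1 a^-1 b^-1 a b^-1 a^-1 b)   [inverse elimination on b] = x*y^2*z^2 - 2*x^2*y*z - y*z^3 + x^3 + x*z^2 + 2*y*z - 3*x
trace(b^-1 a^-1 b^-1 a^-1 b^-1 a^-1 b^-1) = trace(b^-1 a^-1 b^-2 a^-1 b^-1) * trace(a) - trace(b^-1 a^-1 b^-2 a^-1 b^-1 a)   [inverse elimination on a] = y*z^3 - x*z^2 - 2*y*z + x
trace(a^-1 b^-3 a^-1 b^-1 a^-1 b^-1) = trace(b^-1 a^-1 b^-1 a^-1 b^-1 a^-1 b^-1) * trace(b) - trace(b^-1 a^-1 b^-1 a^-1 b^-1 a^-1)   [inverse elimination on b] = y^2*z^3 - x*y*z^2 - 2*y^2*z - z^3 + x*y + 3*z
trace(b^-1 a^-1 b^-1 a^-1 b^-1) = trace(b^-1 a^-1 b^-1 a^-1) * trace(b) - trace(b^-1 a^-1 b^-1 a^-1 b)   [inverse elimination on b] = y*z^2 - x*z - y
trace(b^-2 a^-1 b^-1 a^-1 b^-1) = trace(b^-1 a^-1 b^-1 a^-1 b^-1) * trace(b) - trace(b^-1 a^-1 b^-1 a^-1)   [inverse elimination on b] = y^2*z^2 - x*y*z - y^2 - z^2 + 2
trace(b^-3 a^-1 b^-1 a^-1 b^-1) = trace(b^-2 a^-1 b^-1 a^-1 b^-1) * trace(b) - trace(b^-2 a^-1 b^-1 a^-1)   [inverse elimination on b] = y^3*z^2 - x*y^2*z - y^3 - 2*y*z^2 + x*z + 3*y
trace(a^-1 b^-1 a^-1 b^-1 a^-2 b^-3) = trace(a^-1 b^-3 a^-1 b^-1 a^-1 b^-1) * trace(a) - trace(a^-1 b^-3 a^-1 b^-1 a^-1 b^-1 a)   [inverse elimination on a] = x*y^2*z^3 - x^2*y*z^2 - y^3*z^2 - x*y^2*z - x*z^3 + x^2*y + y^3 + 2*y*z^2 + 2*x*z - 3*y
trace(a^-1 b^-1 a^-1 b^-1 a^-2 b^-2) = trace(b^-2 a^-1 b^-1 a^-1 b^-1 a^-1) * trace(a) - trace(b^-2 a^-1 b^-1 a^-1 b^-1)   [inverse elimination on a] = x*y*z^3 - x^2*z^2 - y^2*z^2 - x*y*z + x^2 + y^2 + z^2 - 2
trace(a^-1 b^-1 a^-1 b^-1 a^-2 b^-4) = trace(a^-1 b^-1 a^-1 b^-1 a^-2 b^-3) * trace(b) - trace(a^-1 b^-1 a^-1 b^-1 a^-2 b^-2)   [inverse elimination on b] = x*y^3*z^3 - x^2*y^2*z^2 - y^4*z^2 - x*y^3*z - 2*x*y*z^3 + x^2*y^2 + x^2*z^2 + y^4 + 3*y^2*z^2 + 3*x*y*z - x^2 - 4*y^2 - z^2 + 2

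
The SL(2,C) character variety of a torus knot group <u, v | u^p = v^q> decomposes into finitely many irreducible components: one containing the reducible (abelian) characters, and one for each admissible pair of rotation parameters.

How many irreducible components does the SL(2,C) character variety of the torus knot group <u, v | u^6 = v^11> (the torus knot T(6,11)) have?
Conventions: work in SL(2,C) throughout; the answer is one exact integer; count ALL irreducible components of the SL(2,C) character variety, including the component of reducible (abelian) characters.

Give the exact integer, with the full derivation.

26

For T(6,11): irreducibility forces the central element u^6 = v^11 to one of +I, -I.
This locks tr(u) to 2*cos(pi*alpha/6), alpha in 1..5, and tr(v) to 2*cos(pi*beta/11), beta in 1..10, on each component of irreducible characters.
u^6 = (-1)^alpha I and v^11 = (-1)^beta I must agree, so alpha and beta have equal parity.
Counting: 3 odd alphas x 5 odd betas + 2 even alphas x 5 even betas = 15 + 10 = 25.
Total: 25 irreducible-character components + 1 reducible (abelian) component = 26.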